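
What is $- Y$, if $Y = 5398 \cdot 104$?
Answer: $-561392$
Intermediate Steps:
$Y = 561392$
$- Y = \left(-1\right) 561392 = -561392$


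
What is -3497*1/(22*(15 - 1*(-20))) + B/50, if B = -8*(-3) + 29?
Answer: -6702/1925 ≈ -3.4816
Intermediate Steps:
B = 53 (B = 24 + 29 = 53)
-3497*1/(22*(15 - 1*(-20))) + B/50 = -3497*1/(22*(15 - 1*(-20))) + 53/50 = -3497*1/(22*(15 + 20)) + 53*(1/50) = -3497/(35*22) + 53/50 = -3497/770 + 53/50 = -6702/1925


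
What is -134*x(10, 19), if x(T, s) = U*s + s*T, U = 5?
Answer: -38190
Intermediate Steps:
x(T, s) = 5*s + T*s (x(T, s) = 5*s + s*T = 5*s + T*s)
-134*x(10, 19) = -2546*(5 + 10) = -2546*15 = -134*285 = -38190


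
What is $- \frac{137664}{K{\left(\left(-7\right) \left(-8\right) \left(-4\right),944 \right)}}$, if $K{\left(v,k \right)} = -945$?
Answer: $\frac{15296}{105} \approx 145.68$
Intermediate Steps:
$- \frac{137664}{K{\left(\left(-7\right) \left(-8\right) \left(-4\right),944 \right)}} = - \frac{137664}{-945} = \left(-137664\right) \left(- \frac{1}{945}\right) = \frac{15296}{105}$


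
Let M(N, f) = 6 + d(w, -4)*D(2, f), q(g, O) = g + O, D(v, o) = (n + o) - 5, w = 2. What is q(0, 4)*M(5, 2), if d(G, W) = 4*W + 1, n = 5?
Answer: -96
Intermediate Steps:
D(v, o) = o (D(v, o) = (5 + o) - 5 = o)
q(g, O) = O + g
d(G, W) = 1 + 4*W
M(N, f) = 6 - 15*f (M(N, f) = 6 + (1 + 4*(-4))*f = 6 + (1 - 16)*f = 6 - 15*f)
q(0, 4)*M(5, 2) = (4 + 0)*(6 - 15*2) = 4*(6 - 30) = 4*(-24) = -96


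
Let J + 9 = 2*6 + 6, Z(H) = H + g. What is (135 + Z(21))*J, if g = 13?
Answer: 1521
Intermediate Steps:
Z(H) = 13 + H (Z(H) = H + 13 = 13 + H)
J = 9 (J = -9 + (2*6 + 6) = -9 + (12 + 6) = -9 + 18 = 9)
(135 + Z(21))*J = (135 + (13 + 21))*9 = (135 + 34)*9 = 169*9 = 1521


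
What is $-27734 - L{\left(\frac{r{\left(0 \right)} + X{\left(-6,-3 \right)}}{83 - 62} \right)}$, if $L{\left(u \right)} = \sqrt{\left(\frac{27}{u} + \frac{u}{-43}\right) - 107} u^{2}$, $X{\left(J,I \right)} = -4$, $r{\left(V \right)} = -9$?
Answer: $-27734 - \frac{13 i \sqrt{20753436795}}{398223} \approx -27734.0 - 4.7029 i$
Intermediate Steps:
$L{\left(u \right)} = u^{2} \sqrt{-107 + \frac{27}{u} - \frac{u}{43}}$ ($L{\left(u \right)} = \sqrt{\left(\frac{27}{u} + u \left(- \frac{1}{43}\right)\right) - 107} u^{2} = \sqrt{\left(\frac{27}{u} - \frac{u}{43}\right) - 107} u^{2} = \sqrt{-107 + \frac{27}{u} - \frac{u}{43}} u^{2} = u^{2} \sqrt{-107 + \frac{27}{u} - \frac{u}{43}}$)
$-27734 - L{\left(\frac{r{\left(0 \right)} + X{\left(-6,-3 \right)}}{83 - 62} \right)} = -27734 - \frac{\left(\frac{-9 - 4}{83 - 62}\right)^{2} \sqrt{-197843 - 43 \frac{-9 - 4}{83 - 62} + \frac{49923}{\left(-9 - 4\right) \frac{1}{83 - 62}}}}{43} = -27734 - \frac{\left(- \frac{13}{21}\right)^{2} \sqrt{-197843 - 43 \left(- \frac{13}{21}\right) + \frac{49923}{\left(-13\right) \frac{1}{21}}}}{43} = -27734 - \frac{\left(\left(-13\right) \frac{1}{21}\right)^{2} \sqrt{-197843 - 43 \left(\left(-13\right) \frac{1}{21}\right) + \frac{49923}{\left(-13\right) \frac{1}{21}}}}{43} = -27734 - \frac{\left(- \frac{13}{21}\right)^{2} \sqrt{-197843 - - \frac{559}{21} + \frac{49923}{- \frac{13}{21}}}}{43} = -27734 - \frac{1}{43} \cdot \frac{169}{441} \sqrt{-197843 + \frac{559}{21} + 49923 \left(- \frac{21}{13}\right)} = -27734 - \frac{1}{43} \cdot \frac{169}{441} \sqrt{-197843 + \frac{559}{21} - \frac{1048383}{13}} = -27734 - \frac{1}{43} \cdot \frac{169}{441} \sqrt{- \frac{76019915}{273}} = -27734 - \frac{1}{43} \cdot \frac{169}{441} \frac{i \sqrt{20753436795}}{273} = -27734 - \frac{13 i \sqrt{20753436795}}{398223}$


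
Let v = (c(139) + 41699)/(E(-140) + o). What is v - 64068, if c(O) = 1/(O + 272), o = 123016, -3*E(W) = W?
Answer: -1620231300559/25289378 ≈ -64068.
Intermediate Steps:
E(W) = -W/3
c(O) = 1/(272 + O)
v = 8569145/25289378 (v = (1/(272 + 139) + 41699)/(-⅓*(-140) + 123016) = (1/411 + 41699)/(140/3 + 123016) = (1/411 + 41699)/(369188/3) = (17138290/411)*(3/369188) = 8569145/25289378 ≈ 0.33884)
v - 64068 = 8569145/25289378 - 64068 = -1620231300559/25289378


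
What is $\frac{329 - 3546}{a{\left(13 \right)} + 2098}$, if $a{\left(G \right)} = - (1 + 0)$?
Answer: $- \frac{3217}{2097} \approx -1.5341$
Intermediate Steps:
$a{\left(G \right)} = -1$ ($a{\left(G \right)} = \left(-1\right) 1 = -1$)
$\frac{329 - 3546}{a{\left(13 \right)} + 2098} = \frac{329 - 3546}{-1 + 2098} = - \frac{3217}{2097}$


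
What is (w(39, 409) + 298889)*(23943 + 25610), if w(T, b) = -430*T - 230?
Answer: 13968445617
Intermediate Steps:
w(T, b) = -230 - 430*T
(w(39, 409) + 298889)*(23943 + 25610) = ((-230 - 430*39) + 298889)*(23943 + 25610) = ((-230 - 16770) + 298889)*49553 = (-17000 + 298889)*49553 = 281889*49553 = 13968445617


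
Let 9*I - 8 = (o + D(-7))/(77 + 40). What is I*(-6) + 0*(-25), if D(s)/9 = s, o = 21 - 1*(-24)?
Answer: -68/13 ≈ -5.2308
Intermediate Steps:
o = 45 (o = 21 + 24 = 45)
D(s) = 9*s
I = 34/39 (I = 8/9 + ((45 + 9*(-7))/(77 + 40))/9 = 8/9 + ((45 - 63)/117)/9 = 8/9 + (-18*1/117)/9 = 8/9 + (⅑)*(-2/13) = 8/9 - 2/117 = 34/39 ≈ 0.87179)
I*(-6) + 0*(-25) = (34/39)*(-6) + 0*(-25) = -68/13 + 0 = -68/13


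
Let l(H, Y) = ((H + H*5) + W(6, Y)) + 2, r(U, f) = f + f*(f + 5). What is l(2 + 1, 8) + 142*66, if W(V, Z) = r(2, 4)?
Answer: 9432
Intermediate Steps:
r(U, f) = f + f*(5 + f)
W(V, Z) = 40 (W(V, Z) = 4*(6 + 4) = 4*10 = 40)
l(H, Y) = 42 + 6*H (l(H, Y) = ((H + H*5) + 40) + 2 = ((H + 5*H) + 40) + 2 = (6*H + 40) + 2 = (40 + 6*H) + 2 = 42 + 6*H)
l(2 + 1, 8) + 142*66 = (42 + 6*(2 + 1)) + 142*66 = (42 + 6*3) + 9372 = (42 + 18) + 9372 = 60 + 9372 = 9432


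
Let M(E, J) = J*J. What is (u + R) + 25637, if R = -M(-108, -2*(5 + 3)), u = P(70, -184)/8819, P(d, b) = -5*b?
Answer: 223835959/8819 ≈ 25381.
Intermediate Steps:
M(E, J) = J**2
u = 920/8819 (u = -5*(-184)/8819 = 920*(1/8819) = 920/8819 ≈ 0.10432)
R = -256 (R = -(-2*(5 + 3))**2 = -(-2*8)**2 = -1*(-16)**2 = -1*256 = -256)
(u + R) + 25637 = (920/8819 - 256) + 25637 = -2256744/8819 + 25637 = 223835959/8819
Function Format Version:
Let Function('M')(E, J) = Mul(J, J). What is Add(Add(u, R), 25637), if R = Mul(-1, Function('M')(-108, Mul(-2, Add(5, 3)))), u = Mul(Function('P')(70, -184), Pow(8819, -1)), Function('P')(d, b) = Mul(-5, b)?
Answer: Rational(223835959, 8819) ≈ 25381.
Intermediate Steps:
Function('M')(E, J) = Pow(J, 2)
u = Rational(920, 8819) (u = Mul(Mul(-5, -184), Pow(8819, -1)) = Mul(920, Rational(1, 8819)) = Rational(920, 8819) ≈ 0.10432)
R = -256 (R = Mul(-1, Pow(Mul(-2, Add(5, 3)), 2)) = Mul(-1, Pow(Mul(-2, 8), 2)) = Mul(-1, Pow(-16, 2)) = Mul(-1, 256) = -256)
Add(Add(u, R), 25637) = Add(Add(Rational(920, 8819), -256), 25637) = Add(Rational(-2256744, 8819), 25637) = Rational(223835959, 8819)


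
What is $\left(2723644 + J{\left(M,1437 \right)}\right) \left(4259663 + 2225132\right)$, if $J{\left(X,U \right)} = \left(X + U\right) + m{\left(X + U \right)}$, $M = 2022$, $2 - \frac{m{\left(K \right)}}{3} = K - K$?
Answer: $17684742807655$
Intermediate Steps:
$m{\left(K \right)} = 6$ ($m{\left(K \right)} = 6 - 3 \left(K - K\right) = 6 - 0 = 6 + 0 = 6$)
$J{\left(X,U \right)} = 6 + U + X$ ($J{\left(X,U \right)} = \left(X + U\right) + 6 = \left(U + X\right) + 6 = 6 + U + X$)
$\left(2723644 + J{\left(M,1437 \right)}\right) \left(4259663 + 2225132\right) = \left(2723644 + \left(6 + 1437 + 2022\right)\right) \left(4259663 + 2225132\right) = \left(2723644 + 3465\right) 6484795 = 2727109 \cdot 6484795 = 17684742807655$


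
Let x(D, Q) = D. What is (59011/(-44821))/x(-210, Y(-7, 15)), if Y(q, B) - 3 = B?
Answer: 59011/9412410 ≈ 0.0062695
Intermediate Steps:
Y(q, B) = 3 + B
(59011/(-44821))/x(-210, Y(-7, 15)) = (59011/(-44821))/(-210) = (59011*(-1/44821))*(-1/210) = -59011/44821*(-1/210) = 59011/9412410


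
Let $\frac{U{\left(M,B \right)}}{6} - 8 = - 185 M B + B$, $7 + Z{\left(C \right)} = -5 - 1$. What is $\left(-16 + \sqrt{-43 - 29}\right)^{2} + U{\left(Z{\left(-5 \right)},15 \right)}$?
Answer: $216772 - 192 i \sqrt{2} \approx 2.1677 \cdot 10^{5} - 271.53 i$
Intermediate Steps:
$Z{\left(C \right)} = -13$ ($Z{\left(C \right)} = -7 - 6 = -13$)
$U{\left(M,B \right)} = 48 + 6 B - 1110 B M$ ($U{\left(M,B \right)} = 48 + 6 \left(- 185 M B + B\right) = 48 + 6 \left(- 185 B M + B\right) = 48 + 6 \left(B - 185 B M\right) = 48 - \left(- 6 B + 1110 B M\right) = 48 + 6 B - 1110 B M$)
$\left(-16 + \sqrt{-43 - 29}\right)^{2} + U{\left(Z{\left(-5 \right)},15 \right)} = \left(-16 + \sqrt{-43 - 29}\right)^{2} + \left(48 + 6 \cdot 15 - 16650 \left(-13\right)\right) = \left(-16 + \sqrt{-72}\right)^{2} + \left(48 + 90 + 216450\right) = \left(-16 + 6 i \sqrt{2}\right)^{2} + 216588 = 216588 + \left(-16 + 6 i \sqrt{2}\right)^{2}$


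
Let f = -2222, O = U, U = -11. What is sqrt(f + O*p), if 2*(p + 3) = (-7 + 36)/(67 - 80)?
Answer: 7*I*sqrt(30030)/26 ≈ 46.655*I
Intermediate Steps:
O = -11
p = -107/26 (p = -3 + ((-7 + 36)/(67 - 80))/2 = -3 + (29/(-13))/2 = -3 + (29*(-1/13))/2 = -3 + (1/2)*(-29/13) = -3 - 29/26 = -107/26 ≈ -4.1154)
sqrt(f + O*p) = sqrt(-2222 - 11*(-107/26)) = sqrt(-2222 + 1177/26) = sqrt(-56595/26) = 7*I*sqrt(30030)/26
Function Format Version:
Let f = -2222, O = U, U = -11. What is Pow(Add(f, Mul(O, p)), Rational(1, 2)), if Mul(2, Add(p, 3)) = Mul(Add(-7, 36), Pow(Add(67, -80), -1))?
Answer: Mul(Rational(7, 26), I, Pow(30030, Rational(1, 2))) ≈ Mul(46.655, I)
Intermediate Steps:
O = -11
p = Rational(-107, 26) (p = Add(-3, Mul(Rational(1, 2), Mul(Add(-7, 36), Pow(Add(67, -80), -1)))) = Add(-3, Mul(Rational(1, 2), Mul(29, Pow(-13, -1)))) = Add(-3, Mul(Rational(1, 2), Mul(29, Rational(-1, 13)))) = Add(-3, Mul(Rational(1, 2), Rational(-29, 13))) = Add(-3, Rational(-29, 26)) = Rational(-107, 26) ≈ -4.1154)
Pow(Add(f, Mul(O, p)), Rational(1, 2)) = Pow(Add(-2222, Mul(-11, Rational(-107, 26))), Rational(1, 2)) = Pow(Add(-2222, Rational(1177, 26)), Rational(1, 2)) = Pow(Rational(-56595, 26), Rational(1, 2)) = Mul(Rational(7, 26), I, Pow(30030, Rational(1, 2)))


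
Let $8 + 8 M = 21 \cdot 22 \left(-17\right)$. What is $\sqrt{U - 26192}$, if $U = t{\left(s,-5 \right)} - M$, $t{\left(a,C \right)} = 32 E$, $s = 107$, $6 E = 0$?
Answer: $\frac{i \sqrt{100837}}{2} \approx 158.77 i$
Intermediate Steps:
$E = 0$ ($E = \frac{1}{6} \cdot 0 = 0$)
$t{\left(a,C \right)} = 0$ ($t{\left(a,C \right)} = 32 \cdot 0 = 0$)
$M = - \frac{3931}{4}$ ($M = -1 + \frac{21 \cdot 22 \left(-17\right)}{8} = -1 + \frac{462 \left(-17\right)}{8} = -1 + \frac{1}{8} \left(-7854\right) = -1 - \frac{3927}{4} = - \frac{3931}{4} \approx -982.75$)
$U = \frac{3931}{4}$ ($U = 0 - - \frac{3931}{4} = 0 + \frac{3931}{4} = \frac{3931}{4} \approx 982.75$)
$\sqrt{U - 26192} = \sqrt{\frac{3931}{4} - 26192} = \sqrt{- \frac{100837}{4}} = \frac{i \sqrt{100837}}{2}$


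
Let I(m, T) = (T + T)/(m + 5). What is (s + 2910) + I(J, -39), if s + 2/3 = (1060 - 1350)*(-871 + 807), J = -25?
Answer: 644197/30 ≈ 21473.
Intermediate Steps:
I(m, T) = 2*T/(5 + m) (I(m, T) = (2*T)/(5 + m) = 2*T/(5 + m))
s = 55678/3 (s = -⅔ + (1060 - 1350)*(-871 + 807) = -⅔ - 290*(-64) = -⅔ + 18560 = 55678/3 ≈ 18559.)
(s + 2910) + I(J, -39) = (55678/3 + 2910) + 2*(-39)/(5 - 25) = 64408/3 + 2*(-39)/(-20) = 64408/3 + 2*(-39)*(-1/20) = 64408/3 + 39/10 = 644197/30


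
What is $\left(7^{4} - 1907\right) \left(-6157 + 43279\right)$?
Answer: $18338268$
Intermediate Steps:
$\left(7^{4} - 1907\right) \left(-6157 + 43279\right) = \left(2401 - 1907\right) 37122 = 494 \cdot 37122 = 18338268$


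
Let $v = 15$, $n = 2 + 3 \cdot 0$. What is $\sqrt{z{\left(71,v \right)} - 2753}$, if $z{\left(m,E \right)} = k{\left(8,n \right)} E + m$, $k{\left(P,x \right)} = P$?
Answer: $i \sqrt{2562} \approx 50.616 i$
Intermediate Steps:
$n = 2$ ($n = 2 + 0 = 2$)
$z{\left(m,E \right)} = m + 8 E$ ($z{\left(m,E \right)} = 8 E + m = m + 8 E$)
$\sqrt{z{\left(71,v \right)} - 2753} = \sqrt{\left(71 + 8 \cdot 15\right) - 2753} = \sqrt{\left(71 + 120\right) - 2753} = \sqrt{191 - 2753} = \sqrt{-2562} = i \sqrt{2562}$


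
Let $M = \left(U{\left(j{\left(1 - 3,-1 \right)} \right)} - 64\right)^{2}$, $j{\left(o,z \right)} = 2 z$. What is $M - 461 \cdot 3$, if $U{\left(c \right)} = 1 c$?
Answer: $2973$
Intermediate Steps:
$U{\left(c \right)} = c$
$M = 4356$ ($M = \left(2 \left(-1\right) - 64\right)^{2} = \left(-2 - 64\right)^{2} = \left(-66\right)^{2} = 4356$)
$M - 461 \cdot 3 = 4356 - 461 \cdot 3 = 4356 - 1383 = 2973$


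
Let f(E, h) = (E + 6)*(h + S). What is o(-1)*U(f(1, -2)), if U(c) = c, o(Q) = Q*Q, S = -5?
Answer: -49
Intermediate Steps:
o(Q) = Q**2
f(E, h) = (-5 + h)*(6 + E) (f(E, h) = (E + 6)*(h - 5) = (6 + E)*(-5 + h) = (-5 + h)*(6 + E))
o(-1)*U(f(1, -2)) = (-1)**2*(-30 - 5*1 + 6*(-2) + 1*(-2)) = 1*(-30 - 5 - 12 - 2) = 1*(-49) = -49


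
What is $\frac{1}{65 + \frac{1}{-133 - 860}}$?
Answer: $\frac{993}{64544} \approx 0.015385$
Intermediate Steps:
$\frac{1}{65 + \frac{1}{-133 - 860}} = \frac{1}{65 + \frac{1}{-993}} = \frac{1}{65 - \frac{1}{993}} = \frac{1}{\frac{64544}{993}} = \frac{993}{64544}$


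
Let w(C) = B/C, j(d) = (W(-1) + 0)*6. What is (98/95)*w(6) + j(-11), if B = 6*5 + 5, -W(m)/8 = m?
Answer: 3079/57 ≈ 54.018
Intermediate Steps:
W(m) = -8*m
B = 35 (B = 30 + 5 = 35)
j(d) = 48 (j(d) = (-8*(-1) + 0)*6 = (8 + 0)*6 = 8*6 = 48)
w(C) = 35/C
(98/95)*w(6) + j(-11) = (98/95)*(35/6) + 48 = 343/57 + 48 = 3079/57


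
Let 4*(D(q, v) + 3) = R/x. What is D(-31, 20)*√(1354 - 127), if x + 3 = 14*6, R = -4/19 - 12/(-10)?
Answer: -46123*√1227/15390 ≈ -104.98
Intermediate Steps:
R = 94/95 (R = -4*1/19 - 12*(-⅒) = -4/19 + 6/5 = 94/95 ≈ 0.98947)
x = 81 (x = -3 + 14*6 = -3 + 84 = 81)
D(q, v) = -46123/15390 (D(q, v) = -3 + ((94/95)/81)/4 = -3 + ((94/95)*(1/81))/4 = -3 + (¼)*(94/7695) = -3 + 47/15390 = -46123/15390)
D(-31, 20)*√(1354 - 127) = -46123*√(1354 - 127)/15390 = -46123*√1227/15390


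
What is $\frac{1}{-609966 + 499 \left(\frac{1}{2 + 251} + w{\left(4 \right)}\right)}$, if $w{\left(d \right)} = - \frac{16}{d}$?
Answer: $- \frac{253}{154825887} \approx -1.6341 \cdot 10^{-6}$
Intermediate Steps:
$\frac{1}{-609966 + 499 \left(\frac{1}{2 + 251} + w{\left(4 \right)}\right)} = \frac{1}{-609966 + 499 \left(\frac{1}{2 + 251} - \frac{16}{4}\right)} = \frac{1}{-609966 + 499 \left(\frac{1}{253} - 4\right)} = \frac{1}{-609966 + 499 \left(- \frac{1011}{253}\right)} = \frac{1}{-609966 - \frac{504489}{253}} = \frac{1}{- \frac{154825887}{253}} = - \frac{253}{154825887}$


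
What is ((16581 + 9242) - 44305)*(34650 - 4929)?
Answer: -549303522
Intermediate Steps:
((16581 + 9242) - 44305)*(34650 - 4929) = (25823 - 44305)*29721 = -18482*29721 = -549303522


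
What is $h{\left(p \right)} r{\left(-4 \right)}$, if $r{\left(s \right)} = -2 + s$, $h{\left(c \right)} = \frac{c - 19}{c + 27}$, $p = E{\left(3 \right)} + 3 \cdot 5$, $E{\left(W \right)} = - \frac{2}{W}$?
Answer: $\frac{21}{31} \approx 0.67742$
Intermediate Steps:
$p = \frac{43}{3}$ ($p = - \frac{2}{3} + 3 \cdot 5 = \left(-2\right) \frac{1}{3} + 15 = - \frac{2}{3} + 15 = \frac{43}{3} \approx 14.333$)
$h{\left(c \right)} = \frac{-19 + c}{27 + c}$
$h{\left(p \right)} r{\left(-4 \right)} = \frac{-19 + \frac{43}{3}}{27 + \frac{43}{3}} \left(-2 - 4\right) = \frac{1}{\frac{124}{3}} \left(- \frac{14}{3}\right) \left(-6\right) = \frac{3}{124} \left(- \frac{14}{3}\right) \left(-6\right) = \left(- \frac{7}{62}\right) \left(-6\right) = \frac{21}{31}$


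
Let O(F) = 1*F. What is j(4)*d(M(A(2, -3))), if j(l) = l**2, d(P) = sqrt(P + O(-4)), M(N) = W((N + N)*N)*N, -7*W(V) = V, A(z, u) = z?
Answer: 32*I*sqrt(77)/7 ≈ 40.114*I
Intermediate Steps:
W(V) = -V/7
M(N) = -2*N**3/7 (M(N) = (-(N + N)*N/7)*N = (-2*N*N/7)*N = (-2*N**2/7)*N = -2*N**3/7)
O(F) = F
d(P) = sqrt(-4 + P) (d(P) = sqrt(P - 4) = sqrt(-4 + P))
j(4)*d(M(A(2, -3))) = 4**2*sqrt(-4 - 2/7*2**3) = 16*sqrt(-4 - 2/7*8) = 16*sqrt(-4 - 16/7) = 16*sqrt(-44/7) = 16*(2*I*sqrt(77)/7) = 32*I*sqrt(77)/7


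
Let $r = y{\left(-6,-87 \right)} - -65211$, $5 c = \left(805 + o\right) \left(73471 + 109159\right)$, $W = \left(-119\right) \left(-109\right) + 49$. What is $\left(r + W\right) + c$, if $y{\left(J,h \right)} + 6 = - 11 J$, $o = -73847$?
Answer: $-2667853801$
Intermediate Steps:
$y{\left(J,h \right)} = -6 - 11 J$
$W = 13020$ ($W = 12971 + 49 = 13020$)
$c = -2667932092$ ($c = \frac{\left(805 - 73847\right) \left(73471 + 109159\right)}{5} = \frac{\left(-73042\right) 182630}{5} = \frac{1}{5} \left(-13339660460\right) = -2667932092$)
$r = 65271$ ($r = \left(-6 - -66\right) - -65211 = \left(-6 + 66\right) + 65211 = 60 + 65211 = 65271$)
$\left(r + W\right) + c = \left(65271 + 13020\right) - 2667932092 = 78291 - 2667932092 = -2667853801$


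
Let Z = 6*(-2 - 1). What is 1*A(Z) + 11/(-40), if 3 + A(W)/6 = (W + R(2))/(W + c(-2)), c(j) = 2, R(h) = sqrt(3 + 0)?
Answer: -461/40 - 3*sqrt(3)/8 ≈ -12.175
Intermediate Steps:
R(h) = sqrt(3)
Z = -18 (Z = 6*(-3) = -18)
A(W) = -18 + 6*(W + sqrt(3))/(2 + W) (A(W) = -18 + 6*((W + sqrt(3))/(W + 2)) = -18 + 6*((W + sqrt(3))/(2 + W)) = -18 + 6*(W + sqrt(3))/(2 + W))
1*A(Z) + 11/(-40) = 1*(6*(-6 + sqrt(3) - 2*(-18))/(2 - 18)) + 11/(-40) = 1*(6*(-6 + sqrt(3) + 36)/(-16)) + 11*(-1/40) = 1*(6*(-1/16)*(30 + sqrt(3))) - 11/40 = 1*(-45/4 - 3*sqrt(3)/8) - 11/40 = (-45/4 - 3*sqrt(3)/8) - 11/40 = -461/40 - 3*sqrt(3)/8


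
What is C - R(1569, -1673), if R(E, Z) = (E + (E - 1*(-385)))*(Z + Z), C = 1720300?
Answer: 13508258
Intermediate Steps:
R(E, Z) = 2*Z*(385 + 2*E) (R(E, Z) = (E + (E + 385))*(2*Z) = (E + (385 + E))*(2*Z) = (385 + 2*E)*(2*Z) = 2*Z*(385 + 2*E))
C - R(1569, -1673) = 1720300 - 2*(-1673)*(385 + 2*1569) = 1720300 - 2*(-1673)*(385 + 3138) = 1720300 - 2*(-1673)*3523 = 1720300 - 1*(-11787958) = 1720300 + 11787958 = 13508258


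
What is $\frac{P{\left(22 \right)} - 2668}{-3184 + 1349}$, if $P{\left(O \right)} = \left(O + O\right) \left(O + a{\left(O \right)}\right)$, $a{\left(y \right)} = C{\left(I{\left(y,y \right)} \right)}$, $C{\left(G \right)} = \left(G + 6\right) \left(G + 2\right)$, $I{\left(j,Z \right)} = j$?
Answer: $- \frac{27868}{1835} \approx -15.187$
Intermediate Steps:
$C{\left(G \right)} = \left(2 + G\right) \left(6 + G\right)$ ($C{\left(G \right)} = \left(6 + G\right) \left(2 + G\right) = \left(2 + G\right) \left(6 + G\right)$)
$a{\left(y \right)} = 12 + y^{2} + 8 y$
$P{\left(O \right)} = 2 O \left(12 + O^{2} + 9 O\right)$ ($P{\left(O \right)} = \left(O + O\right) \left(O + \left(12 + O^{2} + 8 O\right)\right) = 2 O \left(12 + O^{2} + 9 O\right)$)
$\frac{P{\left(22 \right)} - 2668}{-3184 + 1349} = \frac{2 \cdot 22 \left(12 + 22^{2} + 9 \cdot 22\right) - 2668}{-3184 + 1349} = \frac{2 \cdot 22 \left(12 + 484 + 198\right) - 2668}{-1835} = \left(2 \cdot 22 \cdot 694 - 2668\right) \left(- \frac{1}{1835}\right) = \left(30536 - 2668\right) \left(- \frac{1}{1835}\right) = 27868 \left(- \frac{1}{1835}\right) = - \frac{27868}{1835}$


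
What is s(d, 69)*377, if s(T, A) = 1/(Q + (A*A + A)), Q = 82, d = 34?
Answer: 377/4912 ≈ 0.076751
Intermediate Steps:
s(T, A) = 1/(82 + A + A**2) (s(T, A) = 1/(82 + (A*A + A)) = 1/(82 + (A**2 + A)) = 1/(82 + (A + A**2)) = 1/(82 + A + A**2))
s(d, 69)*377 = 377/(82 + 69 + 69**2) = 377/(82 + 69 + 4761) = 377/4912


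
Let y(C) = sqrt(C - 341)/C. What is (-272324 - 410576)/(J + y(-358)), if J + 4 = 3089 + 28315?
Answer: -2748228341840000/126364577440699 - 244478200*I*sqrt(699)/126364577440699 ≈ -21.748 - 5.1151e-5*I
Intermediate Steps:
y(C) = sqrt(-341 + C)/C
J = 31400 (J = -4 + (3089 + 28315) = -4 + 31404 = 31400)
(-272324 - 410576)/(J + y(-358)) = (-272324 - 410576)/(31400 + sqrt(-341 - 358)/(-358)) = -682900/(31400 - I*sqrt(699)/358)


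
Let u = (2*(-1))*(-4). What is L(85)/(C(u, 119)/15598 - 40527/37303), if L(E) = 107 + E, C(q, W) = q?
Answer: -55857810624/315920861 ≈ -176.81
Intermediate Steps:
u = 8 (u = -2*(-4) = 8)
L(85)/(C(u, 119)/15598 - 40527/37303) = (107 + 85)/(8/15598 - 40527/37303) = 192/(8*(1/15598) - 40527*1/37303) = 192/(4/7799 - 40527/37303) = 192/(-315920861/290926097) = 192*(-290926097/315920861) = -55857810624/315920861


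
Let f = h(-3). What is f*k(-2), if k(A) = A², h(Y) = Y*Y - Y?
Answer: 48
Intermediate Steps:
h(Y) = Y² - Y
f = 12 (f = -3*(-1 - 3) = -3*(-4) = 12)
f*k(-2) = 12*(-2)² = 12*4 = 48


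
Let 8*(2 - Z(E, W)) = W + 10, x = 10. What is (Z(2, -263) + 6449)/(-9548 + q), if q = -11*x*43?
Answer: -879/1936 ≈ -0.45403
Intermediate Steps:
Z(E, W) = ¾ - W/8 (Z(E, W) = 2 - (W + 10)/8 = 2 - (10 + W)/8 = 2 + (-5/4 - W/8) = ¾ - W/8)
q = -4730 (q = -11*10*43 = -110*43 = -4730)
(Z(2, -263) + 6449)/(-9548 + q) = ((¾ - ⅛*(-263)) + 6449)/(-9548 - 4730) = ((¾ + 263/8) + 6449)/(-14278) = (269/8 + 6449)*(-1/14278) = (51861/8)*(-1/14278) = -879/1936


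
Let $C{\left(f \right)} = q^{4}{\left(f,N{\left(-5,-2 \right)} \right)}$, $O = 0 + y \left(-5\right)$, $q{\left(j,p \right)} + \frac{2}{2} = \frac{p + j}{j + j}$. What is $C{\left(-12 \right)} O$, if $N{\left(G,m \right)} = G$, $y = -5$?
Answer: $\frac{60025}{331776} \approx 0.18092$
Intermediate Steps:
$q{\left(j,p \right)} = -1 + \frac{j + p}{2 j}$ ($q{\left(j,p \right)} = -1 + \frac{p + j}{j + j} = -1 + \frac{j + p}{2 j}$)
$O = 25$ ($O = 0 - -25 = 0 + 25 = 25$)
$C{\left(f \right)} = \frac{\left(-5 - f\right)^{4}}{16 f^{4}}$ ($C{\left(f \right)} = \left(\frac{-5 - f}{2 f}\right)^{4} = \frac{\left(-5 - f\right)^{4}}{16 f^{4}}$)
$C{\left(-12 \right)} O = \frac{\left(5 - 12\right)^{4}}{16 \cdot 20736} \cdot 25 = \frac{1}{16} \cdot \frac{1}{20736} \left(-7\right)^{4} \cdot 25 = \frac{1}{16} \cdot \frac{1}{20736} \cdot 2401 \cdot 25 = \frac{2401}{331776} \cdot 25 = \frac{60025}{331776}$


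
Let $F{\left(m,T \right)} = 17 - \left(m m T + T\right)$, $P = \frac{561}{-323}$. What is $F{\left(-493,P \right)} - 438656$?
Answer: $- \frac{313491}{19} \approx -16500.0$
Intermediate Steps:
$P = - \frac{33}{19}$ ($P = 561 \left(- \frac{1}{323}\right) = - \frac{33}{19} \approx -1.7368$)
$F{\left(m,T \right)} = 17 - T - T m^{2}$ ($F{\left(m,T \right)} = 17 - \left(m^{2} T + T\right) = 17 - \left(T m^{2} + T\right) = 17 - \left(T + T m^{2}\right) = 17 - T - T m^{2}$)
$F{\left(-493,P \right)} - 438656 = \left(17 - - \frac{33}{19} - - \frac{33 \left(-493\right)^{2}}{19}\right) - 438656 = \left(17 + \frac{33}{19} - \left(- \frac{33}{19}\right) 243049\right) - 438656 = \left(17 + \frac{33}{19} + \frac{8020617}{19}\right) - 438656 = \frac{8020973}{19} - 438656 = - \frac{313491}{19}$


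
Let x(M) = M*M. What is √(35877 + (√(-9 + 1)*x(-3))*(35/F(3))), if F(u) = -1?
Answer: √(35877 - 630*I*√2) ≈ 189.43 - 2.352*I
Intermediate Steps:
x(M) = M²
√(35877 + (√(-9 + 1)*x(-3))*(35/F(3))) = √(35877 + (√(-9 + 1)*(-3)²)*(35/(-1))) = √(35877 + (√(-8)*9)*(35*(-1))) = √(35877 + ((2*I*√2)*9)*(-35)) = √(35877 + (18*I*√2)*(-35)) = √(35877 - 630*I*√2)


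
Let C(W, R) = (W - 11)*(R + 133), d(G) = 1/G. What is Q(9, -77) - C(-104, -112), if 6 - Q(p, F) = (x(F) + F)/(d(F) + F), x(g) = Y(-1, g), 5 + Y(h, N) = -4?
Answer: 7174954/2965 ≈ 2419.9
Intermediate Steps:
Y(h, N) = -9 (Y(h, N) = -5 - 4 = -9)
C(W, R) = (-11 + W)*(133 + R)
x(g) = -9
Q(p, F) = 6 - (-9 + F)/(F + 1/F) (Q(p, F) = 6 - (-9 + F)/(1/F + F) = 6 - (-9 + F)/(F + 1/F))
Q(9, -77) - C(-104, -112) = (6 - 77*(9 + 5*(-77)))/(1 + (-77)**2) - (-1463 - 11*(-112) + 133*(-104) - 112*(-104)) = (6 - 77*(9 - 385))/(1 + 5929) - (-1463 + 1232 - 13832 + 11648) = (6 - 77*(-376))/5930 - 1*(-2415) = (6 + 28952)/5930 + 2415 = (1/5930)*28958 + 2415 = 14479/2965 + 2415 = 7174954/2965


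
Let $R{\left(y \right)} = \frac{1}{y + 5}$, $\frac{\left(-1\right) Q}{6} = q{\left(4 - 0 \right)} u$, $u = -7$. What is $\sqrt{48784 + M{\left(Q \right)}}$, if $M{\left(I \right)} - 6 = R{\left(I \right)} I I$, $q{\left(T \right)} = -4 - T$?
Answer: $\frac{\sqrt{5308112614}}{331} \approx 220.11$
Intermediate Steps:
$Q = -336$ ($Q = - 6 \left(-4 - \left(4 - 0\right)\right) \left(-7\right) = - 6 \left(-4 - \left(4 + 0\right)\right) \left(-7\right) = - 6 \left(-4 - 4\right) \left(-7\right) = - 6 \left(\left(-8\right) \left(-7\right)\right) = \left(-6\right) 56 = -336$)
$R{\left(y \right)} = \frac{1}{5 + y}$
$M{\left(I \right)} = 6 + \frac{I^{2}}{5 + I}$ ($M{\left(I \right)} = 6 + \frac{I}{5 + I} I = 6 + \frac{I^{2}}{5 + I}$)
$\sqrt{48784 + M{\left(Q \right)}} = \sqrt{48784 + \frac{30 + \left(-336\right)^{2} + 6 \left(-336\right)}{5 - 336}} = \sqrt{48784 + \frac{30 + 112896 - 2016}{-331}} = \sqrt{48784 - \frac{110910}{331}} = \sqrt{\frac{16036594}{331}} = \frac{\sqrt{5308112614}}{331}$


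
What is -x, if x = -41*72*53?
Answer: 156456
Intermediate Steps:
x = -156456 (x = -2952*53 = -156456)
-x = -1*(-156456) = 156456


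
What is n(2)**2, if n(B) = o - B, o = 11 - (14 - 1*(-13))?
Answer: 324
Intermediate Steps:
o = -16 (o = 11 - (14 + 13) = 11 - 1*27 = 11 - 27 = -16)
n(B) = -16 - B
n(2)**2 = (-16 - 1*2)**2 = (-16 - 2)**2 = (-18)**2 = 324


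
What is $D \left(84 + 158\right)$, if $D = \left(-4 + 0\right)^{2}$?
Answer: $3872$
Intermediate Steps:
$D = 16$ ($D = \left(-4\right)^{2} = 16$)
$D \left(84 + 158\right) = 16 \left(84 + 158\right) = 16 \cdot 242 = 3872$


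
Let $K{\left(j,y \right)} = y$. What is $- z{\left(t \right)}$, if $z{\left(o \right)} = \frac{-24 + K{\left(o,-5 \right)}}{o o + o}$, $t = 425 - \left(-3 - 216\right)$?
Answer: $\frac{29}{415380} \approx 6.9816 \cdot 10^{-5}$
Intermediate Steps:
$t = 644$ ($t = 425 - \left(-3 - 216\right) = 425 - -219 = 425 + 219 = 644$)
$z{\left(o \right)} = - \frac{29}{o + o^{2}}$ ($z{\left(o \right)} = \frac{-24 - 5}{o o + o} = - \frac{29}{o^{2} + o} = - \frac{29}{o + o^{2}}$)
$- z{\left(t \right)} = - \frac{-29}{644 \left(1 + 644\right)} = - \frac{-29}{644 \cdot 645} = \left(-1\right) \left(- \frac{29}{415380}\right) = \frac{29}{415380}$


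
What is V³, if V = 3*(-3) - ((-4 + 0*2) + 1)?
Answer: -216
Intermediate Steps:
V = -6 (V = -9 - ((-4 + 0) + 1) = -9 - (-4 + 1) = -9 - 1*(-3) = -9 + 3 = -6)
V³ = (-6)³ = -216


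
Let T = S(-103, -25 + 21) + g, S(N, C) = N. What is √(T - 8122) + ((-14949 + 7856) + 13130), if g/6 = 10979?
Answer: 6037 + √57649 ≈ 6277.1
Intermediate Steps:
g = 65874 (g = 6*10979 = 65874)
T = 65771 (T = -103 + 65874 = 65771)
√(T - 8122) + ((-14949 + 7856) + 13130) = √(65771 - 8122) + ((-14949 + 7856) + 13130) = √57649 + (-7093 + 13130) = √57649 + 6037 = 6037 + √57649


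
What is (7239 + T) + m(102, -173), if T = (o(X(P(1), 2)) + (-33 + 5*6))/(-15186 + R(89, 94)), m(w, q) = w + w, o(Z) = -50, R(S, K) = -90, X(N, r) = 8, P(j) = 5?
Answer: 113699321/15276 ≈ 7443.0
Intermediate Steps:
m(w, q) = 2*w
T = 53/15276 (T = (-50 + (-33 + 5*6))/(-15186 - 90) = (-50 + (-33 + 30))/(-15276) = (-50 - 3)*(-1/15276) = -53*(-1/15276) = 53/15276 ≈ 0.0034695)
(7239 + T) + m(102, -173) = (7239 + 53/15276) + 2*102 = 110583017/15276 + 204 = 113699321/15276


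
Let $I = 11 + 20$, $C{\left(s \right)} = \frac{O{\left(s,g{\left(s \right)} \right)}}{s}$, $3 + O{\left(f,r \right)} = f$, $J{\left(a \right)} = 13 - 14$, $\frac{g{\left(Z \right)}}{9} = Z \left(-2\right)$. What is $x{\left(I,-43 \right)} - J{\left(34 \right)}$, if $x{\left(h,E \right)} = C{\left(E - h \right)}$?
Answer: $\frac{151}{74} \approx 2.0405$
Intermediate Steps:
$g{\left(Z \right)} = - 18 Z$ ($g{\left(Z \right)} = 9 Z \left(-2\right) = 9 \left(- 2 Z\right) = - 18 Z$)
$J{\left(a \right)} = -1$
$O{\left(f,r \right)} = -3 + f$
$C{\left(s \right)} = \frac{-3 + s}{s}$
$I = 31$
$x{\left(h,E \right)} = \frac{-3 + E - h}{E - h}$ ($x{\left(h,E \right)} = \frac{-3 + \left(E - h\right)}{E - h} = \frac{-3 + E - h}{E - h}$)
$x{\left(I,-43 \right)} - J{\left(34 \right)} = \frac{-3 - 43 - 31}{-43 - 31} - -1 = \frac{-3 - 43 - 31}{-43 - 31} + 1 = \frac{1}{-74} \left(-77\right) + 1 = \left(- \frac{1}{74}\right) \left(-77\right) + 1 = \frac{77}{74} + 1 = \frac{151}{74}$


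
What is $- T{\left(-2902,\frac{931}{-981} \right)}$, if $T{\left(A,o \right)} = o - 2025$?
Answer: $\frac{1987456}{981} \approx 2025.9$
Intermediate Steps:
$T{\left(A,o \right)} = -2025 + o$
$- T{\left(-2902,\frac{931}{-981} \right)} = - (-2025 + \frac{931}{-981}) = - (-2025 + 931 \left(- \frac{1}{981}\right)) = - (-2025 - \frac{931}{981}) = \left(-1\right) \left(- \frac{1987456}{981}\right) = \frac{1987456}{981}$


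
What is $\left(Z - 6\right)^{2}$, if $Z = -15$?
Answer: $441$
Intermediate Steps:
$\left(Z - 6\right)^{2} = \left(-15 - 6\right)^{2} = \left(-21\right)^{2} = 441$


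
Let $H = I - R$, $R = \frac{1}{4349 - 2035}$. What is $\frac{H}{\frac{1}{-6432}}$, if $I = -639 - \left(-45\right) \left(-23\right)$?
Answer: $\frac{12457616592}{1157} \approx 1.0767 \cdot 10^{7}$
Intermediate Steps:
$I = -1674$ ($I = -639 - 1035 = -1674$)
$R = \frac{1}{2314} \approx 0.00043215$
$H = - \frac{3873637}{2314}$ ($H = -1674 - \frac{1}{2314} = - \frac{3873637}{2314} \approx -1674.0$)
$\frac{H}{\frac{1}{-6432}} = - \frac{3873637}{2314 \frac{1}{-6432}} = - \frac{3873637}{2314 \left(- \frac{1}{6432}\right)} = \left(- \frac{3873637}{2314}\right) \left(-6432\right) = \frac{12457616592}{1157}$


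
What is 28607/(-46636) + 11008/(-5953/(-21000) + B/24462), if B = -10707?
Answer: -14651166312509411/205262431228 ≈ -71378.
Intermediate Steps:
28607/(-46636) + 11008/(-5953/(-21000) + B/24462) = 28607/(-46636) + 11008/(-5953/(-21000) - 10707/24462) = 28607*(-1/46636) + 11008/(-5953*(-1/21000) - 10707*1/24462) = -28607/46636 + 11008/(5953/21000 - 3569/8154) = -28607/46636 + 11008/(-4401373/28539000) = -28607/46636 + 11008*(-28539000/4401373) = -28607/46636 - 314157312000/4401373 = -14651166312509411/205262431228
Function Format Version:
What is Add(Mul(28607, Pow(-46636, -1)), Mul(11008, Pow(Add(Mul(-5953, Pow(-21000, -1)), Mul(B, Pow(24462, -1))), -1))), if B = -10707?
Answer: Rational(-14651166312509411, 205262431228) ≈ -71378.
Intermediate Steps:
Add(Mul(28607, Pow(-46636, -1)), Mul(11008, Pow(Add(Mul(-5953, Pow(-21000, -1)), Mul(B, Pow(24462, -1))), -1))) = Add(Mul(28607, Pow(-46636, -1)), Mul(11008, Pow(Add(Mul(-5953, Pow(-21000, -1)), Mul(-10707, Pow(24462, -1))), -1))) = Add(Mul(28607, Rational(-1, 46636)), Mul(11008, Pow(Add(Mul(-5953, Rational(-1, 21000)), Mul(-10707, Rational(1, 24462))), -1))) = Add(Rational(-28607, 46636), Mul(11008, Pow(Add(Rational(5953, 21000), Rational(-3569, 8154)), -1))) = Add(Rational(-28607, 46636), Mul(11008, Pow(Rational(-4401373, 28539000), -1))) = Add(Rational(-28607, 46636), Mul(11008, Rational(-28539000, 4401373))) = Add(Rational(-28607, 46636), Rational(-314157312000, 4401373)) = Rational(-14651166312509411, 205262431228)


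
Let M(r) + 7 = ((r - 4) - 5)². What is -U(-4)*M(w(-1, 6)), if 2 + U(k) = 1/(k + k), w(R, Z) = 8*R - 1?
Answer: 5389/8 ≈ 673.63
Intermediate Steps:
w(R, Z) = -1 + 8*R
U(k) = -2 + 1/(2*k) (U(k) = -2 + 1/(k + k) = -2 + 1/(2*k))
M(r) = -7 + (-9 + r)² (M(r) = -7 + ((r - 4) - 5)² = -7 + ((-4 + r) - 5)² = -7 + (-9 + r)²)
-U(-4)*M(w(-1, 6)) = -(-2 + (½)/(-4))*(-7 + (-9 + (-1 + 8*(-1)))²) = -(-2 + (½)*(-¼))*(-7 + (-9 + (-1 - 8))²) = -(-2 - ⅛)*(-7 + (-9 - 9)²) = -(-17)*(-7 + (-18)²)/8 = -(-17)*(-7 + 324)/8 = -(-17)*317/8 = -1*(-5389/8) = 5389/8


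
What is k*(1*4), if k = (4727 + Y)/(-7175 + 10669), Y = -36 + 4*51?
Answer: 9790/1747 ≈ 5.6039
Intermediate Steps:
Y = 168 (Y = -36 + 204 = 168)
k = 4895/3494 (k = (4727 + 168)/(-7175 + 10669) = 4895/3494 ≈ 1.4010)
k*(1*4) = 4895*(1*4)/3494 = (4895/3494)*4 = 9790/1747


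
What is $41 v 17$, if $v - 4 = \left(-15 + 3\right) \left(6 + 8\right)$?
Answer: $-114308$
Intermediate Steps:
$v = -164$ ($v = 4 + \left(-15 + 3\right) \left(6 + 8\right) = 4 - 168 = -164$)
$41 v 17 = 41 \left(-164\right) 17 = \left(-6724\right) 17 = -114308$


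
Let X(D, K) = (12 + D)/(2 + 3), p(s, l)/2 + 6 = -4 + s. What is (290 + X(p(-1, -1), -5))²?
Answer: 82944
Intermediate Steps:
p(s, l) = -20 + 2*s (p(s, l) = -12 + 2*(-4 + s) = -12 + (-8 + 2*s) = -20 + 2*s)
X(D, K) = 12/5 + D/5 (X(D, K) = (12 + D)/5 = (12 + D)*(⅕) = 12/5 + D/5)
(290 + X(p(-1, -1), -5))² = (290 + (12/5 + (-20 + 2*(-1))/5))² = (290 + (12/5 + (-20 - 2)/5))² = (290 + (12/5 + (⅕)*(-22)))² = (290 + (12/5 - 22/5))² = (290 - 2)² = 288² = 82944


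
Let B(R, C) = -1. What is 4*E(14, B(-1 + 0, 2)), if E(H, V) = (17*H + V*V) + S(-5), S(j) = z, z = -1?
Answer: 952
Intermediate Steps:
S(j) = -1
E(H, V) = -1 + V² + 17*H (E(H, V) = (17*H + V*V) - 1 = (17*H + V²) - 1 = (V² + 17*H) - 1 = -1 + V² + 17*H)
4*E(14, B(-1 + 0, 2)) = 4*(-1 + (-1)² + 17*14) = 4*(-1 + 1 + 238) = 4*238 = 952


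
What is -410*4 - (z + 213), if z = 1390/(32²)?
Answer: -949431/512 ≈ -1854.4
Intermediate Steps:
z = 695/512 (z = 1390/1024 = 1390*(1/1024) = 695/512 ≈ 1.3574)
-410*4 - (z + 213) = -410*4 - (695/512 + 213) = -1640 - 1*109751/512 = -1640 - 109751/512 = -949431/512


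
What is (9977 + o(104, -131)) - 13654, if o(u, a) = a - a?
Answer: -3677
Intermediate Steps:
o(u, a) = 0
(9977 + o(104, -131)) - 13654 = (9977 + 0) - 13654 = 9977 - 13654 = -3677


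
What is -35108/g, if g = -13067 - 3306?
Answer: 35108/16373 ≈ 2.1443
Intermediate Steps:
g = -16373
-35108/g = -35108/(-16373) = -35108*(-1/16373) = 35108/16373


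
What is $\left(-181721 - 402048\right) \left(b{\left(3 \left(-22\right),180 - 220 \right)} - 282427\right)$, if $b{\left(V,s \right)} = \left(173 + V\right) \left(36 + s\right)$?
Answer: $165121980495$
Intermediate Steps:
$b{\left(V,s \right)} = \left(36 + s\right) \left(173 + V\right)$
$\left(-181721 - 402048\right) \left(b{\left(3 \left(-22\right),180 - 220 \right)} - 282427\right) = \left(-181721 - 402048\right) \left(\left(6228 + 36 \cdot 3 \left(-22\right) + 173 \left(180 - 220\right) + 3 \left(-22\right) \left(180 - 220\right)\right) - 282427\right) = - 583769 \left(\left(6228 + 36 \left(-66\right) + 173 \left(180 - 220\right) - 66 \left(180 - 220\right)\right) - 282427\right) = - 583769 \left(\left(6228 - 2376 + 173 \left(-40\right) - -2640\right) - 282427\right) = - 583769 \left(\left(6228 - 2376 - 6920 + 2640\right) - 282427\right) = - 583769 \left(-428 - 282427\right) = \left(-583769\right) \left(-282855\right) = 165121980495$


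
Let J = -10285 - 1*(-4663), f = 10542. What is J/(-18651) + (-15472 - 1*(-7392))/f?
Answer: -15238826/32769807 ≈ -0.46503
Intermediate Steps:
J = -5622 (J = -10285 + 4663 = -5622)
J/(-18651) + (-15472 - 1*(-7392))/f = -5622/(-18651) + (-15472 - 1*(-7392))/10542 = -5622*(-1/18651) + (-15472 + 7392)*(1/10542) = 1874/6217 - 8080*1/10542 = 1874/6217 - 4040/5271 = -15238826/32769807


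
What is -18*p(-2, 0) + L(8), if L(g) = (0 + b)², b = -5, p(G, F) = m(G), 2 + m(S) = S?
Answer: 97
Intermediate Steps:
m(S) = -2 + S
p(G, F) = -2 + G
L(g) = 25 (L(g) = (0 - 5)² = (-5)² = 25)
-18*p(-2, 0) + L(8) = -18*(-2 - 2) + 25 = -18*(-4) + 25 = 72 + 25 = 97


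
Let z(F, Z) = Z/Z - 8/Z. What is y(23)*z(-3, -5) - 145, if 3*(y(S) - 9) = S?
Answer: -305/3 ≈ -101.67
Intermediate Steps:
y(S) = 9 + S/3
z(F, Z) = 1 - 8/Z
y(23)*z(-3, -5) - 145 = (9 + (⅓)*23)*((-8 - 5)/(-5)) - 145 = (9 + 23/3)*(-⅕*(-13)) - 145 = (50/3)*(13/5) - 145 = 130/3 - 145 = -305/3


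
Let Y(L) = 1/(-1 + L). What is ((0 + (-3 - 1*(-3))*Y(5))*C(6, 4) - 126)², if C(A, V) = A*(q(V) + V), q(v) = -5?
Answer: 15876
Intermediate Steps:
C(A, V) = A*(-5 + V)
((0 + (-3 - 1*(-3))*Y(5))*C(6, 4) - 126)² = ((0 + (-3 - 1*(-3))/(-1 + 5))*(6*(-5 + 4)) - 126)² = ((0 + (-3 + 3)/4)*(6*(-1)) - 126)² = ((0 + 0*(¼))*(-6) - 126)² = ((0 + 0)*(-6) - 126)² = (0*(-6) - 126)² = (0 - 126)² = (-126)² = 15876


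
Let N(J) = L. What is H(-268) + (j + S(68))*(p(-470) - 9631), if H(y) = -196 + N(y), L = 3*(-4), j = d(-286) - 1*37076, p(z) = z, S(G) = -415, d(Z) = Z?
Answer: 381585269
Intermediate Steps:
j = -37362 (j = -286 - 1*37076 = -286 - 37076 = -37362)
L = -12
N(J) = -12
H(y) = -208 (H(y) = -196 - 12 = -208)
H(-268) + (j + S(68))*(p(-470) - 9631) = -208 + (-37362 - 415)*(-470 - 9631) = -208 - 37777*(-10101) = -208 + 381585477 = 381585269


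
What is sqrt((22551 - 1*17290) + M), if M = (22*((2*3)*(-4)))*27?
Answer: I*sqrt(8995) ≈ 94.842*I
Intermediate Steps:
M = -14256 (M = (22*(6*(-4)))*27 = (22*(-24))*27 = -528*27 = -14256)
sqrt((22551 - 1*17290) + M) = sqrt((22551 - 1*17290) - 14256) = sqrt((22551 - 17290) - 14256) = sqrt(5261 - 14256) = sqrt(-8995) = I*sqrt(8995)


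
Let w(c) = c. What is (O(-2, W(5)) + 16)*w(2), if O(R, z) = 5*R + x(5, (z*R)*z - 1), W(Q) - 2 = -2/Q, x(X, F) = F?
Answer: -6/25 ≈ -0.24000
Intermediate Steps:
W(Q) = 2 - 2/Q
O(R, z) = -1 + 5*R + R*z² (O(R, z) = 5*R + ((z*R)*z - 1) = 5*R + ((R*z)*z - 1) = 5*R + (R*z² - 1) = 5*R + (-1 + R*z²) = -1 + 5*R + R*z²)
(O(-2, W(5)) + 16)*w(2) = ((-1 + 5*(-2) - 2*(2 - 2/5)²) + 16)*2 = ((-1 - 10 - 2*(2 - 2*⅕)²) + 16)*2 = ((-1 - 10 - 2*(2 - ⅖)²) + 16)*2 = ((-1 - 10 - 2*(8/5)²) + 16)*2 = ((-1 - 10 - 2*64/25) + 16)*2 = ((-1 - 10 - 128/25) + 16)*2 = (-403/25 + 16)*2 = -3/25*2 = -6/25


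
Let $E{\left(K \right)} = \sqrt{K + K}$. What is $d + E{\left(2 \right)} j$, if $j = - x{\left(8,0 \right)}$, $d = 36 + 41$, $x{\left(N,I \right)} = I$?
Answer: $77$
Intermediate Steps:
$E{\left(K \right)} = \sqrt{2} \sqrt{K}$ ($E{\left(K \right)} = \sqrt{2 K} = \sqrt{2} \sqrt{K}$)
$d = 77$
$j = 0$ ($j = \left(-1\right) 0 = 0$)
$d + E{\left(2 \right)} j = 77 + \sqrt{2} \sqrt{2} \cdot 0 = 77 + 2 \cdot 0 = 77 + 0 = 77$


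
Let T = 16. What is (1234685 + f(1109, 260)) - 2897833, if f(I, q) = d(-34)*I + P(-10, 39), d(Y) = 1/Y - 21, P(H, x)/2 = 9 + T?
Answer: -57338267/34 ≈ -1.6864e+6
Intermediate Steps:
P(H, x) = 50 (P(H, x) = 2*(9 + 16) = 2*25 = 50)
d(Y) = -21 + 1/Y
f(I, q) = 50 - 715*I/34 (f(I, q) = (-21 + 1/(-34))*I + 50 = (-21 - 1/34)*I + 50 = -715*I/34 + 50 = 50 - 715*I/34)
(1234685 + f(1109, 260)) - 2897833 = (1234685 + (50 - 715/34*1109)) - 2897833 = (1234685 + (50 - 792935/34)) - 2897833 = (1234685 - 791235/34) - 2897833 = 41188055/34 - 2897833 = -57338267/34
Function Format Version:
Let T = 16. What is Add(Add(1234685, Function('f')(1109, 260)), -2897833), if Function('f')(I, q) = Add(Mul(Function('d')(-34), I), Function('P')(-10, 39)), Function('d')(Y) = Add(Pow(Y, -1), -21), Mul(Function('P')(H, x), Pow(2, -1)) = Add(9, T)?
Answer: Rational(-57338267, 34) ≈ -1.6864e+6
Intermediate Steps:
Function('P')(H, x) = 50 (Function('P')(H, x) = Mul(2, Add(9, 16)) = Mul(2, 25) = 50)
Function('d')(Y) = Add(-21, Pow(Y, -1))
Function('f')(I, q) = Add(50, Mul(Rational(-715, 34), I)) (Function('f')(I, q) = Add(Mul(Add(-21, Pow(-34, -1)), I), 50) = Add(Mul(Add(-21, Rational(-1, 34)), I), 50) = Add(Mul(Rational(-715, 34), I), 50) = Add(50, Mul(Rational(-715, 34), I)))
Add(Add(1234685, Function('f')(1109, 260)), -2897833) = Add(Add(1234685, Add(50, Mul(Rational(-715, 34), 1109))), -2897833) = Add(Add(1234685, Add(50, Rational(-792935, 34))), -2897833) = Add(Add(1234685, Rational(-791235, 34)), -2897833) = Add(Rational(41188055, 34), -2897833) = Rational(-57338267, 34)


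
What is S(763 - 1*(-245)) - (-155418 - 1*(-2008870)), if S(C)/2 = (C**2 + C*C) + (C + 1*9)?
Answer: 2212838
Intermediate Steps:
S(C) = 18 + 2*C + 4*C**2 (S(C) = 2*((C**2 + C*C) + (C + 1*9)) = 2*((C**2 + C**2) + (C + 9)) = 2*(2*C**2 + (9 + C)) = 2*(9 + C + 2*C**2) = 18 + 2*C + 4*C**2)
S(763 - 1*(-245)) - (-155418 - 1*(-2008870)) = (18 + 2*(763 - 1*(-245)) + 4*(763 - 1*(-245))**2) - (-155418 - 1*(-2008870)) = (18 + 2*(763 + 245) + 4*(763 + 245)**2) - (-155418 + 2008870) = (18 + 2*1008 + 4*1008**2) - 1*1853452 = (18 + 2016 + 4*1016064) - 1853452 = (18 + 2016 + 4064256) - 1853452 = 4066290 - 1853452 = 2212838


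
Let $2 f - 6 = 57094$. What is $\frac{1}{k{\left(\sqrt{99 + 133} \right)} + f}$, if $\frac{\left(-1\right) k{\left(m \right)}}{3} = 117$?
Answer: $\frac{1}{28199} \approx 3.5462 \cdot 10^{-5}$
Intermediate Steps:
$f = 28550$ ($f = 3 + \frac{1}{2} \cdot 57094 = 3 + 28547 = 28550$)
$k{\left(m \right)} = -351$ ($k{\left(m \right)} = \left(-3\right) 117 = -351$)
$\frac{1}{k{\left(\sqrt{99 + 133} \right)} + f} = \frac{1}{-351 + 28550} = \frac{1}{28199}$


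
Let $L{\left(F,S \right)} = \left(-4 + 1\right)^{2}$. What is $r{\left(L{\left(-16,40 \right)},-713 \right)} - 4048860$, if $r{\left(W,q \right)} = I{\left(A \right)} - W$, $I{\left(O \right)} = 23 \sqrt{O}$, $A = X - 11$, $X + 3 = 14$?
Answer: $-4048869$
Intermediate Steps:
$X = 11$ ($X = -3 + 14 = 11$)
$L{\left(F,S \right)} = 9$ ($L{\left(F,S \right)} = \left(-3\right)^{2} = 9$)
$A = 0$ ($A = 11 - 11 = 0$)
$r{\left(W,q \right)} = - W$ ($r{\left(W,q \right)} = 23 \sqrt{0} - W = 23 \cdot 0 - W = 0 - W = - W$)
$r{\left(L{\left(-16,40 \right)},-713 \right)} - 4048860 = \left(-1\right) 9 - 4048860 = -9 - 4048860 = -4048869$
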